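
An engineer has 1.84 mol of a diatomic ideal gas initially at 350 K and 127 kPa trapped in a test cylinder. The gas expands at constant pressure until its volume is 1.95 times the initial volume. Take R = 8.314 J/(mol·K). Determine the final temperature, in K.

V₁ = nRT₁/P₁ = 1.84×8.314×350/127 = 42.2 L.
Isobaric: P stays 127 kPa; V/T = const ⇒ T₂ = 682 K, V₂ = 82.2 L.

682 K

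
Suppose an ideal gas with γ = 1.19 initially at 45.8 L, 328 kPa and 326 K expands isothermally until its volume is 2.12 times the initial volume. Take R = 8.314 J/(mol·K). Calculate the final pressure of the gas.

155 kPa

Isothermal: T stays 326 K; PV = const ⇒ V₂ = 97.1 L, P₂ = 155 kPa.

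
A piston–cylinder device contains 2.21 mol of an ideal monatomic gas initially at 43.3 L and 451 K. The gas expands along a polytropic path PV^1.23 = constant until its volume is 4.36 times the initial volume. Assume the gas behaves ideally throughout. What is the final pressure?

31.3 kPa

P₁ = nRT₁/V₁ = 2.21×8.314×451/43.3 = 191 kPa.
Polytropic n=1.23: T₂ = T₁(V₁/V₂)^(n−1) = 451×(0.229)^0.23 = 321 K; P₂ = P₁(V₁/V₂)^n = 31.3 kPa.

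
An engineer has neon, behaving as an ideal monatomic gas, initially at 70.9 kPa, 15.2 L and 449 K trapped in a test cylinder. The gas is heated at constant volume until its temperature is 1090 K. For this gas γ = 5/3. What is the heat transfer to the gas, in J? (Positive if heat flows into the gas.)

n = P₁V₁/(RT₁) = 70.9×15.2/(8.314×449) = 0.289 mol.
Isochoric: V stays 15.2 L; P/T = const ⇒ T₂ = 1090 K, P₂ = 172 kPa.
W = 0 (no volume change).
ΔU = nCvΔT = 0.289×12.5×(1090−449) = 2310 J.
Q = ΔU = 2310 J.

2310 J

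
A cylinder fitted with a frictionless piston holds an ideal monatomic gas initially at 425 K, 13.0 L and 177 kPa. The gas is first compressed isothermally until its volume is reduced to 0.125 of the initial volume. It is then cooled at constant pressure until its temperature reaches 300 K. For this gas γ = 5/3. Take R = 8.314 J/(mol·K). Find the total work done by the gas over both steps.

n = P₁V₁/(RT₁) = 177×13.0/(8.314×425) = 0.651 mol.
Step 1 — Isothermal: T stays 425 K; PV = const ⇒ V₂ = 1.62 L, P₂ = 1420 kPa.
ΔU = 0 (ideal gas, T constant).
W = nRT ln(V₂/V₁) = 0.651×8.314×425×ln(0.125) = -4780 J.
Q = ΔU + W = -4780 J.
State after step 1: P = 1420 kPa, V = 1.62 L, T = 425 K.
Step 2 — Isobaric: P stays 1420 kPa; V/T = const ⇒ T₂ = 300 K, V₂ = 1.15 L.
W = PΔV = 1420×(1.15−1.62) kPa·L = -677 J.
ΔU = nCvΔT = 0.651×12.5×(300−425) = -1020 J.
Q = ΔU + W = nCpΔT = -1690 J.
Net over both steps: W = -5460 J, Q = -6480 J, ΔU = -1020 J.

-5460 J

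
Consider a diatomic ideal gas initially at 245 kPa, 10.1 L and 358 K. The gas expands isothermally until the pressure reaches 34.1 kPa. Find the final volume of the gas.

72.6 L

Isothermal: T stays 358 K; PV = const ⇒ V₂ = 72.6 L, P₂ = 34.1 kPa.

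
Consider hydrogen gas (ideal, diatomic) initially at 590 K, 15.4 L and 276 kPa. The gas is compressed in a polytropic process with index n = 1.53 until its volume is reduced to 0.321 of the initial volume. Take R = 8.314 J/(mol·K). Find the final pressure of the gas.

1570 kPa

Polytropic n=1.53: T₂ = T₁(V₁/V₂)^(n−1) = 590×(3.12)^0.53 = 1080 K; P₂ = P₁(V₁/V₂)^n = 1570 kPa.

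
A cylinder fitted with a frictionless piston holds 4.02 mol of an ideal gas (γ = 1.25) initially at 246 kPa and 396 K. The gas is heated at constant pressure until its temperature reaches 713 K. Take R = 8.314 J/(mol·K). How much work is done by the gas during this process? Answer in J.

V₁ = nRT₁/P₁ = 4.02×8.314×396/246 = 53.8 L.
Isobaric: P stays 246 kPa; V/T = const ⇒ T₂ = 713 K, V₂ = 96.9 L.
W = PΔV = 246×(96.9−53.8) kPa·L = 10600 J.

10600 J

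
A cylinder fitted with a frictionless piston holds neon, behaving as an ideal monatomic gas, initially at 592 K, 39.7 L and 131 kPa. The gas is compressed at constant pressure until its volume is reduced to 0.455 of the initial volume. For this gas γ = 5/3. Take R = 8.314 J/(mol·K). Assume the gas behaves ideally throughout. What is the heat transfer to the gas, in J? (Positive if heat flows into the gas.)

-7090 J

n = P₁V₁/(RT₁) = 131×39.7/(8.314×592) = 1.06 mol.
Isobaric: P stays 131 kPa; V/T = const ⇒ T₂ = 269 K, V₂ = 18.1 L.
W = PΔV = 131×(18.1−39.7) kPa·L = -2830 J.
ΔU = nCvΔT = 1.06×12.5×(269−592) = -4250 J.
Q = ΔU + W = nCpΔT = -7090 J.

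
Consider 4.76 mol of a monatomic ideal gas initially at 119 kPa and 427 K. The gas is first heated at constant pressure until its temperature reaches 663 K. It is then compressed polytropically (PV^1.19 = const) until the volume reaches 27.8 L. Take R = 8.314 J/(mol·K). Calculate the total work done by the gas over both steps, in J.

-57200 J

V₁ = nRT₁/P₁ = 4.76×8.314×427/119 = 142 L.
Step 1 — Isobaric: P stays 119 kPa; V/T = const ⇒ T₂ = 663 K, V₂ = 220 L.
W = PΔV = 119×(220−142) kPa·L = 9340 J.
ΔU = nCvΔT = 4.76×12.5×(663−427) = 14000 J.
Q = ΔU + W = nCpΔT = 23300 J.
State after step 1: P = 119 kPa, V = 220 L, T = 663 K.
Step 2 — Polytropic n=1.19: T₂ = T₁(V₁/V₂)^(n−1) = 663×(7.93)^0.19 = 983 K; P₂ = P₁(V₁/V₂)^n = 1400 kPa.
W = (P₁V₁−P₂V₂)/(n−1) = (119×220−1400×27.8)/0.19 = -66600 J.
ΔU = nCvΔT = 4.76×12.5×(983−663) = 19000 J.
Q = ΔU + W = -47600 J.
Net over both steps: W = -57200 J, Q = -24300 J, ΔU = 33000 J.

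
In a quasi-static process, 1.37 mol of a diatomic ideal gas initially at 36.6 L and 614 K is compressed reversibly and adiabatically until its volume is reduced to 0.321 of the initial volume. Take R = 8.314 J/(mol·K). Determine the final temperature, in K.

P₁ = nRT₁/V₁ = 1.37×8.314×614/36.6 = 191 kPa.
Adiabatic: TV^(γ−1) = const ⇒ T₂ = 614×(3.12)^0.400 = 967 K; PV^γ = const ⇒ P₂ = 938 kPa.

967 K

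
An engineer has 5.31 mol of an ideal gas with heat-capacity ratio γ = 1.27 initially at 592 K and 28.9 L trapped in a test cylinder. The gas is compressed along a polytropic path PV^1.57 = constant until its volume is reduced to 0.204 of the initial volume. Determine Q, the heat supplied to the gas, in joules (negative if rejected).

P₁ = nRT₁/V₁ = 5.31×8.314×592/28.9 = 904 kPa.
Polytropic n=1.57: T₂ = T₁(V₁/V₂)^(n−1) = 592×(4.90)^0.57 = 1460 K; P₂ = P₁(V₁/V₂)^n = 11000 kPa.
W = (P₁V₁−P₂V₂)/(n−1) = (904×28.9−11000×5.90)/0.57 = -67600 J.
ΔU = nCvΔT = 5.31×30.8×(1460−592) = 143000 J.
Q = ΔU + W = 75100 J.

75100 J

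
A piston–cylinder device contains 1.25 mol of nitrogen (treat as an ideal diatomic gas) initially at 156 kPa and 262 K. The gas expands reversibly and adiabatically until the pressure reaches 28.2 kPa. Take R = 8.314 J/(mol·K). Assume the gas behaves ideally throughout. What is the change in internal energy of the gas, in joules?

-2630 J

V₁ = nRT₁/P₁ = 1.25×8.314×262/156 = 17.5 L.
Adiabatic: T₂/T₁ = (P₂/P₁)^((γ−1)/γ) ⇒ T₂ = 262×(0.181)^0.286 = 161 K; V₂ = 59.2 L.
For an ideal gas ΔU = nCvΔT with Cv = (5/2)R = 20.8 J/(mol·K).
ΔU = 1.25×20.8×(161−262) = -2630 J.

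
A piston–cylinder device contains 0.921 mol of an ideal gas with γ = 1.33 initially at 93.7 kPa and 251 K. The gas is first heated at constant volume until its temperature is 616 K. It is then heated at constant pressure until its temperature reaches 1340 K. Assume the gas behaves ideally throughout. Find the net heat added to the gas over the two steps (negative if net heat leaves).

V₁ = nRT₁/P₁ = 0.921×8.314×251/93.7 = 20.5 L.
Step 1 — Isochoric: V stays 20.5 L; P/T = const ⇒ T₂ = 616 K, P₂ = 230 kPa.
W = 0 (no volume change).
ΔU = nCvΔT = 0.921×25.2×(616−251) = 8470 J.
Q = ΔU = 8470 J.
State after step 1: P = 230 kPa, V = 20.5 L, T = 616 K.
Step 2 — Isobaric: P stays 230 kPa; V/T = const ⇒ T₂ = 1340 K, V₂ = 44.6 L.
W = PΔV = 230×(44.6−20.5) kPa·L = 5540 J.
ΔU = nCvΔT = 0.921×25.2×(1340−616) = 16800 J.
Q = ΔU + W = nCpΔT = 22300 J.
Net over both steps: W = 5540 J, Q = 30800 J, ΔU = 25300 J.

30800 J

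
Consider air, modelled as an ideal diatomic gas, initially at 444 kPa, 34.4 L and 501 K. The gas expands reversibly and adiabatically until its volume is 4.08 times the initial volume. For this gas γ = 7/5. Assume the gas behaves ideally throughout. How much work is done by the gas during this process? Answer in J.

n = P₁V₁/(RT₁) = 444×34.4/(8.314×501) = 3.67 mol.
Adiabatic: TV^(γ−1) = const ⇒ T₂ = 501×(0.245)^0.400 = 285 K; PV^γ = const ⇒ P₂ = 62.0 kPa.
ΔU = nCvΔT = 3.67×20.8×(285−501) = -16400 J.
Q = 0 for an adiabatic process, so W = −ΔU = 16400 J.

16400 J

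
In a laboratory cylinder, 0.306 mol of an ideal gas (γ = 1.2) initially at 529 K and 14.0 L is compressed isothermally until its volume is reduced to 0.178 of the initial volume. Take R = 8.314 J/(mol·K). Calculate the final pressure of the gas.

P₁ = nRT₁/V₁ = 0.306×8.314×529/14.0 = 96.1 kPa.
Isothermal: T stays 529 K; PV = const ⇒ V₂ = 2.49 L, P₂ = 540 kPa.

540 kPa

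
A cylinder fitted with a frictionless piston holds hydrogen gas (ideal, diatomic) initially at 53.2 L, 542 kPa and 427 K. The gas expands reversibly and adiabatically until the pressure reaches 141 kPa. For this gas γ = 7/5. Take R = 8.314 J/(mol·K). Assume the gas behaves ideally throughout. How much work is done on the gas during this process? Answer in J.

-23000 J

n = P₁V₁/(RT₁) = 542×53.2/(8.314×427) = 8.12 mol.
Adiabatic: T₂/T₁ = (P₂/P₁)^((γ−1)/γ) ⇒ T₂ = 427×(0.260)^0.286 = 291 K; V₂ = 139 L.
ΔU = nCvΔT = 8.12×20.8×(291−427) = -23000 J.
Q = 0 for an adiabatic process, so W = −ΔU = 23000 J.
Work done on the gas = −W_by = -23000 J.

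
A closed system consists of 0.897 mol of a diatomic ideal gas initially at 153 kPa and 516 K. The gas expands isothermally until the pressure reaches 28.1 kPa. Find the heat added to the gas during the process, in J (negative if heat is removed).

V₁ = nRT₁/P₁ = 0.897×8.314×516/153 = 25.2 L.
Isothermal: T stays 516 K; PV = const ⇒ V₂ = 137 L, P₂ = 28.1 kPa.
ΔU = 0 (ideal gas, T constant).
W = nRT ln(V₂/V₁) = 0.897×8.314×516×ln(5.44) = 6520 J.
Q = ΔU + W = 6520 J.

6520 J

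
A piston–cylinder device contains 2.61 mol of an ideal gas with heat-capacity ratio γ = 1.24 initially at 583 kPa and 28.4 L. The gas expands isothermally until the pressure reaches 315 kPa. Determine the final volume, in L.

52.6 L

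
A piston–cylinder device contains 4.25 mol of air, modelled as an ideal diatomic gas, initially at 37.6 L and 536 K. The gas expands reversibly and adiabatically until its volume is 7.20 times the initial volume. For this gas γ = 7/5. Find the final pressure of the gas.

31.8 kPa

P₁ = nRT₁/V₁ = 4.25×8.314×536/37.6 = 504 kPa.
Adiabatic: TV^(γ−1) = const ⇒ T₂ = 536×(0.139)^0.400 = 243 K; PV^γ = const ⇒ P₂ = 31.8 kPa.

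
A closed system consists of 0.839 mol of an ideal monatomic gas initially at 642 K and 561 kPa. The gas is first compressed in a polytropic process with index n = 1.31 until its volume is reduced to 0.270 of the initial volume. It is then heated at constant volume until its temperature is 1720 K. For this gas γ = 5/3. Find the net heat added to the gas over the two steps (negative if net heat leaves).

4050 J

V₁ = nRT₁/P₁ = 0.839×8.314×642/561 = 7.98 L.
Step 1 — Polytropic n=1.31: T₂ = T₁(V₁/V₂)^(n−1) = 642×(3.70)^0.31 = 963 K; P₂ = P₁(V₁/V₂)^n = 3120 kPa.
W = (P₁V₁−P₂V₂)/(n−1) = (561×7.98−3120×2.16)/0.31 = -7230 J.
ΔU = nCvΔT = 0.839×12.5×(963−642) = 3360 J.
Q = ΔU + W = -3870 J.
State after step 1: P = 3120 kPa, V = 2.16 L, T = 963 K.
Step 2 — Isochoric: V stays 2.16 L; P/T = const ⇒ T₂ = 1720 K, P₂ = 5570 kPa.
W = 0 (no volume change).
ΔU = nCvΔT = 0.839×12.5×(1720−963) = 7920 J.
Q = ΔU = 7920 J.
Net over both steps: W = -7230 J, Q = 4050 J, ΔU = 11300 J.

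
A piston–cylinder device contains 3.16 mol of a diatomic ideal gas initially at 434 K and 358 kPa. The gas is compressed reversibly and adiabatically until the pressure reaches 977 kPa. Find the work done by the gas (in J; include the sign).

V₁ = nRT₁/P₁ = 3.16×8.314×434/358 = 31.8 L.
Adiabatic: T₂/T₁ = (P₂/P₁)^((γ−1)/γ) ⇒ T₂ = 434×(2.73)^0.286 = 578 K; V₂ = 15.5 L.
ΔU = nCvΔT = 3.16×20.8×(578−434) = 9470 J.
Q = 0 for an adiabatic process, so W = −ΔU = -9470 J.

-9470 J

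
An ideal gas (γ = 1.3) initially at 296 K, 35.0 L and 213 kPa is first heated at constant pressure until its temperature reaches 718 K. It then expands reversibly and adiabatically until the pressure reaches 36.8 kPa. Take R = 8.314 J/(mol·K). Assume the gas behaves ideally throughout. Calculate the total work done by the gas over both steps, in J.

30700 J

n = P₁V₁/(RT₁) = 213×35.0/(8.314×296) = 3.03 mol.
Step 1 — Isobaric: P stays 213 kPa; V/T = const ⇒ T₂ = 718 K, V₂ = 84.9 L.
W = PΔV = 213×(84.9−35.0) kPa·L = 10600 J.
ΔU = nCvΔT = 3.03×27.7×(718−296) = 35400 J.
Q = ΔU + W = nCpΔT = 46100 J.
State after step 1: P = 213 kPa, V = 84.9 L, T = 718 K.
Step 2 — Adiabatic: T₂/T₁ = (P₂/P₁)^((γ−1)/γ) ⇒ T₂ = 718×(0.173)^0.231 = 479 K; V₂ = 328 L.
ΔU = nCvΔT = 3.03×27.7×(479−718) = -20100 J.
Q = 0 for an adiabatic process, so W = −ΔU = 20100 J.
Net over both steps: W = 30700 J, Q = 46100 J, ΔU = 15300 J.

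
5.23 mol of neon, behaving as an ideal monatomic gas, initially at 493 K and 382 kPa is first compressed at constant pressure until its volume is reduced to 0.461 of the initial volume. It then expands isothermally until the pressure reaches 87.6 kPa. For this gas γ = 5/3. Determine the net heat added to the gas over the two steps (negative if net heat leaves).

-14300 J

V₁ = nRT₁/P₁ = 5.23×8.314×493/382 = 56.1 L.
Step 1 — Isobaric: P stays 382 kPa; V/T = const ⇒ T₂ = 227 K, V₂ = 25.9 L.
W = PΔV = 382×(25.9−56.1) kPa·L = -11600 J.
ΔU = nCvΔT = 5.23×12.5×(227−493) = -17300 J.
Q = ΔU + W = nCpΔT = -28900 J.
State after step 1: P = 382 kPa, V = 25.9 L, T = 227 K.
Step 2 — Isothermal: T stays 227 K; PV = const ⇒ V₂ = 113 L, P₂ = 87.6 kPa.
ΔU = 0 (ideal gas, T constant).
W = nRT ln(V₂/V₁) = 5.23×8.314×227×ln(4.36) = 14600 J.
Q = ΔU + W = 14600 J.
Net over both steps: W = 3000 J, Q = -14300 J, ΔU = -17300 J.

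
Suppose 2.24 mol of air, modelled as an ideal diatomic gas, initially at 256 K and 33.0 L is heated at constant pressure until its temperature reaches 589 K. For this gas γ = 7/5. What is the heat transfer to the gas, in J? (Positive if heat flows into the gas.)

P₁ = nRT₁/V₁ = 2.24×8.314×256/33.0 = 144 kPa.
Isobaric: P stays 144 kPa; V/T = const ⇒ T₂ = 589 K, V₂ = 75.9 L.
W = PΔV = 144×(75.9−33.0) kPa·L = 6200 J.
ΔU = nCvΔT = 2.24×20.8×(589−256) = 15500 J.
Q = ΔU + W = nCpΔT = 21700 J.

21700 J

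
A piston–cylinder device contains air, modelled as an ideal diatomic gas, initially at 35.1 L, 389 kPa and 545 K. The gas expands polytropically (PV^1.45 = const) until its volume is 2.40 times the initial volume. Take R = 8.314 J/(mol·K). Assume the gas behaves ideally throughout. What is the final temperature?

Polytropic n=1.45: T₂ = T₁(V₁/V₂)^(n−1) = 545×(0.417)^0.45 = 368 K; P₂ = P₁(V₁/V₂)^n = 109 kPa.

368 K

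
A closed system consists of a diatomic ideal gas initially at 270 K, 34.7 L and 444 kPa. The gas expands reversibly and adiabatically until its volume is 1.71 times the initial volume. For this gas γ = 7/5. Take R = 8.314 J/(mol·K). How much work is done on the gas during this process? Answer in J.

-7440 J

n = P₁V₁/(RT₁) = 444×34.7/(8.314×270) = 6.86 mol.
Adiabatic: TV^(γ−1) = const ⇒ T₂ = 270×(0.585)^0.400 = 218 K; PV^γ = const ⇒ P₂ = 210 kPa.
ΔU = nCvΔT = 6.86×20.8×(218−270) = -7440 J.
Q = 0 for an adiabatic process, so W = −ΔU = 7440 J.
Work done on the gas = −W_by = -7440 J.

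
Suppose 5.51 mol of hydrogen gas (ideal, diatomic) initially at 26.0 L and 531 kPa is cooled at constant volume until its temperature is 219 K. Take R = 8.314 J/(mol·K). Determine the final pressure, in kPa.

386 kPa

T₁ = P₁V₁/(nR) = 531×26.0/(5.51×8.314) = 301 K.
Isochoric: V stays 26.0 L; P/T = const ⇒ T₂ = 219 K, P₂ = 386 kPa.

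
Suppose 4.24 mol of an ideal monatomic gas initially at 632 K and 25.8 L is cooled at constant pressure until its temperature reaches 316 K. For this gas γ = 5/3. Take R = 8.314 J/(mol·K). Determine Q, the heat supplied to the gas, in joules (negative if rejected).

P₁ = nRT₁/V₁ = 4.24×8.314×632/25.8 = 864 kPa.
Isobaric: P stays 864 kPa; V/T = const ⇒ T₂ = 316 K, V₂ = 12.9 L.
W = PΔV = 864×(12.9−25.8) kPa·L = -11100 J.
ΔU = nCvΔT = 4.24×12.5×(316−632) = -16700 J.
Q = ΔU + W = nCpΔT = -27800 J.

-27800 J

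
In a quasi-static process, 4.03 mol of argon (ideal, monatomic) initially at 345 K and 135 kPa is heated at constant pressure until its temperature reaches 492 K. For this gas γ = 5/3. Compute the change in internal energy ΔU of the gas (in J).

V₁ = nRT₁/P₁ = 4.03×8.314×345/135 = 85.6 L.
Isobaric: P stays 135 kPa; V/T = const ⇒ T₂ = 492 K, V₂ = 122 L.
For an ideal gas ΔU = nCvΔT with Cv = (3/2)R = 12.5 J/(mol·K).
ΔU = 4.03×12.5×(492−345) = 7390 J.

7390 J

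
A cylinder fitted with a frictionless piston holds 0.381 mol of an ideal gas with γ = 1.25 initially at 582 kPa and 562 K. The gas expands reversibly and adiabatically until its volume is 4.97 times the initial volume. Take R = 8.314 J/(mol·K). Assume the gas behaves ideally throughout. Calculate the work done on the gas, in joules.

-2350 J

V₁ = nRT₁/P₁ = 0.381×8.314×562/582 = 3.06 L.
Adiabatic: TV^(γ−1) = const ⇒ T₂ = 562×(0.201)^0.250 = 376 K; PV^γ = const ⇒ P₂ = 78.4 kPa.
ΔU = nCvΔT = 0.381×33.3×(376−562) = -2350 J.
Q = 0 for an adiabatic process, so W = −ΔU = 2350 J.
Work done on the gas = −W_by = -2350 J.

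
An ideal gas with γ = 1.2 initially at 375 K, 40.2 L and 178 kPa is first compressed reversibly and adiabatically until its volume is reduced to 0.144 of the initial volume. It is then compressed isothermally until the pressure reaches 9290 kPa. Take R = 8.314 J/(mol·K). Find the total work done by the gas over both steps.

-34100 J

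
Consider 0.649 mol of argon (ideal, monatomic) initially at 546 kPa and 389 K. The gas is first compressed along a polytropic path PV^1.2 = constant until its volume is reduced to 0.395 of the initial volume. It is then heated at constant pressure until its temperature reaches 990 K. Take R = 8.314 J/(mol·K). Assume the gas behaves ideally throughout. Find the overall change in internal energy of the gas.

V₁ = nRT₁/P₁ = 0.649×8.314×389/546 = 3.84 L.
Step 1 — Polytropic n=1.2: T₂ = T₁(V₁/V₂)^(n−1) = 389×(2.53)^0.20 = 468 K; P₂ = P₁(V₁/V₂)^n = 1660 kPa.
W = (P₁V₁−P₂V₂)/(n−1) = (546×3.84−1660×1.52)/0.20 = -2140 J.
ΔU = nCvΔT = 0.649×12.5×(468−389) = 643 J.
Q = ΔU + W = -1500 J.
State after step 1: P = 1660 kPa, V = 1.52 L, T = 468 K.
Step 2 — Isobaric: P stays 1660 kPa; V/T = const ⇒ T₂ = 990 K, V₂ = 3.21 L.
W = PΔV = 1660×(3.21−1.52) kPa·L = 2810 J.
ΔU = nCvΔT = 0.649×12.5×(990−468) = 4220 J.
Q = ΔU + W = nCpΔT = 7040 J.
Net over both steps: W = 672 J, Q = 5540 J, ΔU = 4860 J.

4860 J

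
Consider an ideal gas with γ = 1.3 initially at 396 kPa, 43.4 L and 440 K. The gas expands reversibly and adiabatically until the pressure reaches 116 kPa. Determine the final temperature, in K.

331 K

Adiabatic: T₂/T₁ = (P₂/P₁)^((γ−1)/γ) ⇒ T₂ = 440×(0.293)^0.231 = 331 K; V₂ = 112 L.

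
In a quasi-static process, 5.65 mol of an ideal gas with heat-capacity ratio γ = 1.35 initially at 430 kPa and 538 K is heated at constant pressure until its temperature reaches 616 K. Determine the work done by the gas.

3660 J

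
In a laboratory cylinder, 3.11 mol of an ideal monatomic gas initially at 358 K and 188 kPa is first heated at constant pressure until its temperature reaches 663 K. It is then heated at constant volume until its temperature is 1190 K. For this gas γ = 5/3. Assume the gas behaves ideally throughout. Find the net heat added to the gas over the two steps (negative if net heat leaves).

V₁ = nRT₁/P₁ = 3.11×8.314×358/188 = 49.2 L.
Step 1 — Isobaric: P stays 188 kPa; V/T = const ⇒ T₂ = 663 K, V₂ = 91.2 L.
W = PΔV = 188×(91.2−49.2) kPa·L = 7890 J.
ΔU = nCvΔT = 3.11×12.5×(663−358) = 11800 J.
Q = ΔU + W = nCpΔT = 19700 J.
State after step 1: P = 188 kPa, V = 91.2 L, T = 663 K.
Step 2 — Isochoric: V stays 91.2 L; P/T = const ⇒ T₂ = 1190 K, P₂ = 337 kPa.
W = 0 (no volume change).
ΔU = nCvΔT = 3.11×12.5×(1190−663) = 20400 J.
Q = ΔU = 20400 J.
Net over both steps: W = 7890 J, Q = 40200 J, ΔU = 32300 J.

40200 J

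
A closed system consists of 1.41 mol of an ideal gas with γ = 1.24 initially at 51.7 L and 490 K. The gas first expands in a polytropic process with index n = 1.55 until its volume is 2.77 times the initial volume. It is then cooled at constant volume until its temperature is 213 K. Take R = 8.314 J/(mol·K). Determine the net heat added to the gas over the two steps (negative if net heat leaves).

P₁ = nRT₁/V₁ = 1.41×8.314×490/51.7 = 111 kPa.
Step 1 — Polytropic n=1.55: T₂ = T₁(V₁/V₂)^(n−1) = 490×(0.361)^0.55 = 280 K; P₂ = P₁(V₁/V₂)^n = 22.9 kPa.
W = (P₁V₁−P₂V₂)/(n−1) = (111×51.7−22.9×143)/0.55 = 4480 J.
ΔU = nCvΔT = 1.41×34.6×(280−490) = -10300 J.
Q = ΔU + W = -5790 J.
State after step 1: P = 22.9 kPa, V = 143 L, T = 280 K.
Step 2 — Isochoric: V stays 143 L; P/T = const ⇒ T₂ = 213 K, P₂ = 17.4 kPa.
W = 0 (no volume change).
ΔU = nCvΔT = 1.41×34.6×(213−280) = -3260 J.
Q = ΔU = -3260 J.
Net over both steps: W = 4480 J, Q = -9050 J, ΔU = -13500 J.

-9050 J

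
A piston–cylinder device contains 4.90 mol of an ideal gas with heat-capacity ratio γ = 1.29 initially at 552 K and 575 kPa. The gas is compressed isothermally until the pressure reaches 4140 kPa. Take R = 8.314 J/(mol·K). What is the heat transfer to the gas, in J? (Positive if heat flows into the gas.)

-44400 J

V₁ = nRT₁/P₁ = 4.90×8.314×552/575 = 39.1 L.
Isothermal: T stays 552 K; PV = const ⇒ V₂ = 5.43 L, P₂ = 4140 kPa.
ΔU = 0 (ideal gas, T constant).
W = nRT ln(V₂/V₁) = 4.90×8.314×552×ln(0.139) = -44400 J.
Q = ΔU + W = -44400 J.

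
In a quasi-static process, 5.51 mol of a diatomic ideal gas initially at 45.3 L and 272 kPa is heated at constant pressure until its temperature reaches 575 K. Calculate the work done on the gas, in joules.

T₁ = P₁V₁/(nR) = 272×45.3/(5.51×8.314) = 269 K.
Isobaric: P stays 272 kPa; V/T = const ⇒ T₂ = 575 K, V₂ = 96.8 L.
W = PΔV = 272×(96.8−45.3) kPa·L = 14000 J.
Work done on the gas = −W_by = -14000 J.

-14000 J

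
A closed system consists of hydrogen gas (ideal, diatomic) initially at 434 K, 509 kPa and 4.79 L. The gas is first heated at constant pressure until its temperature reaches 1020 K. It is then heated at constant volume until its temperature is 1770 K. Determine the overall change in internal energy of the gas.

18800 J

n = P₁V₁/(RT₁) = 509×4.79/(8.314×434) = 0.676 mol.
Step 1 — Isobaric: P stays 509 kPa; V/T = const ⇒ T₂ = 1020 K, V₂ = 11.3 L.
W = PΔV = 509×(11.3−4.79) kPa·L = 3290 J.
ΔU = nCvΔT = 0.676×20.8×(1020−434) = 8230 J.
Q = ΔU + W = nCpΔT = 11500 J.
State after step 1: P = 509 kPa, V = 11.3 L, T = 1020 K.
Step 2 — Isochoric: V stays 11.3 L; P/T = const ⇒ T₂ = 1770 K, P₂ = 883 kPa.
W = 0 (no volume change).
ΔU = nCvΔT = 0.676×20.8×(1770−1020) = 10500 J.
Q = ΔU = 10500 J.
Net over both steps: W = 3290 J, Q = 22100 J, ΔU = 18800 J.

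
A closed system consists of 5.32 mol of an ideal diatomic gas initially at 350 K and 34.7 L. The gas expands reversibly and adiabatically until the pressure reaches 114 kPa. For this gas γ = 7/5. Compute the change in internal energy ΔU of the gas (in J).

P₁ = nRT₁/V₁ = 5.32×8.314×350/34.7 = 446 kPa.
Adiabatic: T₂/T₁ = (P₂/P₁)^((γ−1)/γ) ⇒ T₂ = 350×(0.256)^0.286 = 237 K; V₂ = 92.0 L.
For an ideal gas ΔU = nCvΔT with Cv = (5/2)R = 20.8 J/(mol·K).
ΔU = 5.32×20.8×(237−350) = -12500 J.

-12500 J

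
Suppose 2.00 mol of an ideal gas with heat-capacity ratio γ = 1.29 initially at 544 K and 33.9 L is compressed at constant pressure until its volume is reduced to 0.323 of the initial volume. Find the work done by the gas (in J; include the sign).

P₁ = nRT₁/V₁ = 2.00×8.314×544/33.9 = 267 kPa.
Isobaric: P stays 267 kPa; V/T = const ⇒ T₂ = 176 K, V₂ = 10.9 L.
W = PΔV = 267×(10.9−33.9) kPa·L = -6120 J.

-6120 J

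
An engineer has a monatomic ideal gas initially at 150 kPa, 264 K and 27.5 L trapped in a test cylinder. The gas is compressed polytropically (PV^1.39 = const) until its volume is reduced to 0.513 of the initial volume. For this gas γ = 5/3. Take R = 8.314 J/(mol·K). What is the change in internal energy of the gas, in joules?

n = P₁V₁/(RT₁) = 150×27.5/(8.314×264) = 1.88 mol.
Polytropic n=1.39: T₂ = T₁(V₁/V₂)^(n−1) = 264×(1.95)^0.39 = 342 K; P₂ = P₁(V₁/V₂)^n = 379 kPa.
For an ideal gas ΔU = nCvΔT with Cv = (3/2)R = 12.5 J/(mol·K).
ΔU = 1.88×12.5×(342−264) = 1840 J.

1840 J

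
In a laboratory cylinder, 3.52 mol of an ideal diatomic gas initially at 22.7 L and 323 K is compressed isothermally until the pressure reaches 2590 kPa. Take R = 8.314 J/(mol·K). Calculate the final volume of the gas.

P₁ = nRT₁/V₁ = 3.52×8.314×323/22.7 = 416 kPa.
Isothermal: T stays 323 K; PV = const ⇒ V₂ = 3.65 L, P₂ = 2590 kPa.

3.65 L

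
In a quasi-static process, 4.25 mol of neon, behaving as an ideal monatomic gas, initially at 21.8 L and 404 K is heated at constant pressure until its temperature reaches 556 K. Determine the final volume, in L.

30.0 L

P₁ = nRT₁/V₁ = 4.25×8.314×404/21.8 = 655 kPa.
Isobaric: P stays 655 kPa; V/T = const ⇒ T₂ = 556 K, V₂ = 30.0 L.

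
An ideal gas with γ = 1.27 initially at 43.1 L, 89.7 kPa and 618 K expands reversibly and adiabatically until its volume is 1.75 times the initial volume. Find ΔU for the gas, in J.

-2010 J

n = P₁V₁/(RT₁) = 89.7×43.1/(8.314×618) = 0.752 mol.
Adiabatic: TV^(γ−1) = const ⇒ T₂ = 618×(0.571)^0.270 = 531 K; PV^γ = const ⇒ P₂ = 44.1 kPa.
For an ideal gas ΔU = nCvΔT with Cv = R/(γ−1) = 30.8 J/(mol·K).
ΔU = 0.752×30.8×(531−618) = -2010 J.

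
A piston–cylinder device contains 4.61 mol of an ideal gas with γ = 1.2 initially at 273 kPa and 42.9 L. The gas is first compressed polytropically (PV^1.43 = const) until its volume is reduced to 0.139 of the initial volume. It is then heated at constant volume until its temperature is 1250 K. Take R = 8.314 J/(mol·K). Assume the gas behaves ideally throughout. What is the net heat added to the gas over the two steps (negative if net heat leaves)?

T₁ = P₁V₁/(nR) = 273×42.9/(4.61×8.314) = 306 K.
Step 1 — Polytropic n=1.43: T₂ = T₁(V₁/V₂)^(n−1) = 306×(7.19)^0.43 = 714 K; P₂ = P₁(V₁/V₂)^n = 4590 kPa.
W = (P₁V₁−P₂V₂)/(n−1) = (273×42.9−4590×5.96)/0.43 = -36400 J.
ΔU = nCvΔT = 4.61×41.6×(714−306) = 78200 J.
Q = ΔU + W = 41900 J.
State after step 1: P = 4590 kPa, V = 5.96 L, T = 714 K.
Step 2 — Isochoric: V stays 5.96 L; P/T = const ⇒ T₂ = 1250 K, P₂ = 8030 kPa.
W = 0 (no volume change).
ΔU = nCvΔT = 4.61×41.6×(1250−714) = 103000 J.
Q = ΔU = 103000 J.
Net over both steps: W = -36400 J, Q = 145000 J, ΔU = 181000 J.

145000 J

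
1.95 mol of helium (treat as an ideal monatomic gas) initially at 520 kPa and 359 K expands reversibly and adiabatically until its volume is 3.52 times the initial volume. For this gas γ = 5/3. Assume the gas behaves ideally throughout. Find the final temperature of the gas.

155 K

V₁ = nRT₁/P₁ = 1.95×8.314×359/520 = 11.2 L.
Adiabatic: TV^(γ−1) = const ⇒ T₂ = 359×(0.284)^0.667 = 155 K; PV^γ = const ⇒ P₂ = 63.8 kPa.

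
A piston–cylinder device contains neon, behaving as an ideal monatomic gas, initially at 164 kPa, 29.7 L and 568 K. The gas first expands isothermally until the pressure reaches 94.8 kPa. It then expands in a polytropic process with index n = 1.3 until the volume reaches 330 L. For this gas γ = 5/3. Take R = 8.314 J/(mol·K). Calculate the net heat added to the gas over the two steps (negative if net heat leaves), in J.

n = P₁V₁/(RT₁) = 164×29.7/(8.314×568) = 1.03 mol.
Step 1 — Isothermal: T stays 568 K; PV = const ⇒ V₂ = 51.4 L, P₂ = 94.8 kPa.
ΔU = 0 (ideal gas, T constant).
W = nRT ln(V₂/V₁) = 1.03×8.314×568×ln(1.73) = 2670 J.
Q = ΔU + W = 2670 J.
State after step 1: P = 94.8 kPa, V = 51.4 L, T = 568 K.
Step 2 — Polytropic n=1.3: T₂ = T₁(V₁/V₂)^(n−1) = 568×(0.156)^0.30 = 325 K; P₂ = P₁(V₁/V₂)^n = 8.45 kPa.
W = (P₁V₁−P₂V₂)/(n−1) = (94.8×51.4−8.45×330)/0.30 = 6940 J.
ΔU = nCvΔT = 1.03×12.5×(325−568) = -3120 J.
Q = ΔU + W = 3820 J.
Net over both steps: W = 9610 J, Q = 6490 J, ΔU = -3120 J.

6490 J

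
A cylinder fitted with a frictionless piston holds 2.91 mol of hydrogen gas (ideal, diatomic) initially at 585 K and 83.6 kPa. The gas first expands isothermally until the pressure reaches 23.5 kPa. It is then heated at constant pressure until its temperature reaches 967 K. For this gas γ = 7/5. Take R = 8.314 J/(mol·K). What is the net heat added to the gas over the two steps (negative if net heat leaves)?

50300 J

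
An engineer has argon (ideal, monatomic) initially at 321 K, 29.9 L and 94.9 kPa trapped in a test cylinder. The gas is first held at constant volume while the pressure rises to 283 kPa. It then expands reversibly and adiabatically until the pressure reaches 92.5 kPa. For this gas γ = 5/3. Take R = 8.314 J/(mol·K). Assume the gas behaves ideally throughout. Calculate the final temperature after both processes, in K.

n = P₁V₁/(RT₁) = 94.9×29.9/(8.314×321) = 1.06 mol.
Step 1 — Isochoric: V stays 29.9 L; P/T = const ⇒ T₂ = 957 K, P₂ = 283 kPa.
W = 0 (no volume change).
ΔU = nCvΔT = 1.06×12.5×(957−321) = 8440 J.
Q = ΔU = 8440 J.
State after step 1: P = 283 kPa, V = 29.9 L, T = 957 K.
Step 2 — Adiabatic: T₂/T₁ = (P₂/P₁)^((γ−1)/γ) ⇒ T₂ = 957×(0.327)^0.400 = 612 K; V₂ = 58.5 L.
ΔU = nCvΔT = 1.06×12.5×(612−957) = -4580 J.
Q = 0 for an adiabatic process, so W = −ΔU = 4580 J.
Net over both steps: W = 4580 J, Q = 8440 J, ΔU = 3860 J.

612 K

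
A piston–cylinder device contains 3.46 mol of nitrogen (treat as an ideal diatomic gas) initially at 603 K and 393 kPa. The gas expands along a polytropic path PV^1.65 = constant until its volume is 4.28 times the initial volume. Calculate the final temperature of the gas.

V₁ = nRT₁/P₁ = 3.46×8.314×603/393 = 44.1 L.
Polytropic n=1.65: T₂ = T₁(V₁/V₂)^(n−1) = 603×(0.234)^0.65 = 234 K; P₂ = P₁(V₁/V₂)^n = 35.7 kPa.

234 K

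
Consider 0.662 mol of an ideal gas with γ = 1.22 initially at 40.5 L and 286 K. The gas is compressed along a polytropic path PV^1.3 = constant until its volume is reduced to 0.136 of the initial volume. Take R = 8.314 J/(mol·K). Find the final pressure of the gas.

520 kPa

P₁ = nRT₁/V₁ = 0.662×8.314×286/40.5 = 38.9 kPa.
Polytropic n=1.3: T₂ = T₁(V₁/V₂)^(n−1) = 286×(7.35)^0.30 = 520 K; P₂ = P₁(V₁/V₂)^n = 520 kPa.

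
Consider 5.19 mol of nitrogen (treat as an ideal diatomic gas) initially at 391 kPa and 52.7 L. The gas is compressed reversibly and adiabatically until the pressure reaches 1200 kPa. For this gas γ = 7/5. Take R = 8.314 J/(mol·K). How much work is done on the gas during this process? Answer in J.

19500 J

T₁ = P₁V₁/(nR) = 391×52.7/(5.19×8.314) = 478 K.
Adiabatic: T₂/T₁ = (P₂/P₁)^((γ−1)/γ) ⇒ T₂ = 478×(3.07)^0.286 = 658 K; V₂ = 23.7 L.
ΔU = nCvΔT = 5.19×20.8×(658−478) = 19500 J.
Q = 0 for an adiabatic process, so W = −ΔU = -19500 J.
Work done on the gas = −W_by = 19500 J.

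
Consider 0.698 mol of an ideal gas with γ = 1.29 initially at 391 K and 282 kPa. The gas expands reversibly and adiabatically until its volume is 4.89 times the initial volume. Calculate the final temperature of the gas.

V₁ = nRT₁/P₁ = 0.698×8.314×391/282 = 8.05 L.
Adiabatic: TV^(γ−1) = const ⇒ T₂ = 391×(0.204)^0.290 = 247 K; PV^γ = const ⇒ P₂ = 36.4 kPa.

247 K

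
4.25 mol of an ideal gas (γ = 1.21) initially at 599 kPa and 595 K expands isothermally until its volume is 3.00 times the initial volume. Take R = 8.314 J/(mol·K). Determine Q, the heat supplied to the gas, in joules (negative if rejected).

23100 J

V₁ = nRT₁/P₁ = 4.25×8.314×595/599 = 35.1 L.
Isothermal: T stays 595 K; PV = const ⇒ V₂ = 105 L, P₂ = 200 kPa.
ΔU = 0 (ideal gas, T constant).
W = nRT ln(V₂/V₁) = 4.25×8.314×595×ln(3.00) = 23100 J.
Q = ΔU + W = 23100 J.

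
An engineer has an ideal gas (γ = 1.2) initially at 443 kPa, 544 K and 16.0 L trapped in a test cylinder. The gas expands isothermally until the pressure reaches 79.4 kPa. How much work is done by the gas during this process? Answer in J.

12200 J

n = P₁V₁/(RT₁) = 443×16.0/(8.314×544) = 1.57 mol.
Isothermal: T stays 544 K; PV = const ⇒ V₂ = 89.3 L, P₂ = 79.4 kPa.
W = nRT ln(V₂/V₁) = 1.57×8.314×544×ln(5.58) = 12200 J.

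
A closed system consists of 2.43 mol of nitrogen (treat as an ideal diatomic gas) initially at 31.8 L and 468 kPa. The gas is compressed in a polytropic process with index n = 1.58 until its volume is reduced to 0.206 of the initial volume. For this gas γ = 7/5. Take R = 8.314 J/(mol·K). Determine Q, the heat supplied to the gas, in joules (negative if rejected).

17300 J

T₁ = P₁V₁/(nR) = 468×31.8/(2.43×8.314) = 737 K.
Polytropic n=1.58: T₂ = T₁(V₁/V₂)^(n−1) = 737×(4.85)^0.58 = 1840 K; P₂ = P₁(V₁/V₂)^n = 5680 kPa.
W = (P₁V₁−P₂V₂)/(n−1) = (468×31.8−5680×6.55)/0.58 = -38500 J.
ΔU = nCvΔT = 2.43×20.8×(1840−737) = 55800 J.
Q = ΔU + W = 17300 J.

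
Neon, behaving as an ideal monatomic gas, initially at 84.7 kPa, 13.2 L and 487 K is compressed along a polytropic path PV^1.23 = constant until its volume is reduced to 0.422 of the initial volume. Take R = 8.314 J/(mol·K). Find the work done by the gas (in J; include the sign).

n = P₁V₁/(RT₁) = 84.7×13.2/(8.314×487) = 0.276 mol.
Polytropic n=1.23: T₂ = T₁(V₁/V₂)^(n−1) = 487×(2.37)^0.23 = 594 K; P₂ = P₁(V₁/V₂)^n = 245 kPa.
W = (P₁V₁−P₂V₂)/(n−1) = (84.7×13.2−245×5.57)/0.23 = -1070 J.

-1070 J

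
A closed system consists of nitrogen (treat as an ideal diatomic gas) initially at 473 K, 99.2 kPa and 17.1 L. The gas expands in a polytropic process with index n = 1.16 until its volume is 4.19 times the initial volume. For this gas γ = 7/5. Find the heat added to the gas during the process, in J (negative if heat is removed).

1300 J

n = P₁V₁/(RT₁) = 99.2×17.1/(8.314×473) = 0.431 mol.
Polytropic n=1.16: T₂ = T₁(V₁/V₂)^(n−1) = 473×(0.239)^0.16 = 376 K; P₂ = P₁(V₁/V₂)^n = 18.8 kPa.
W = (P₁V₁−P₂V₂)/(n−1) = (99.2×17.1−18.8×71.6)/0.16 = 2170 J.
ΔU = nCvΔT = 0.431×20.8×(376−473) = -869 J.
Q = ΔU + W = 1300 J.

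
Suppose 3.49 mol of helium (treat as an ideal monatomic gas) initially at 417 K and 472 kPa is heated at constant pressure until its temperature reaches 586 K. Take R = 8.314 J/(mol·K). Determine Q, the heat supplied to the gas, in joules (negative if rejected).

V₁ = nRT₁/P₁ = 3.49×8.314×417/472 = 25.6 L.
Isobaric: P stays 472 kPa; V/T = const ⇒ T₂ = 586 K, V₂ = 36.0 L.
W = PΔV = 472×(36.0−25.6) kPa·L = 4900 J.
ΔU = nCvΔT = 3.49×12.5×(586−417) = 7360 J.
Q = ΔU + W = nCpΔT = 12300 J.

12300 J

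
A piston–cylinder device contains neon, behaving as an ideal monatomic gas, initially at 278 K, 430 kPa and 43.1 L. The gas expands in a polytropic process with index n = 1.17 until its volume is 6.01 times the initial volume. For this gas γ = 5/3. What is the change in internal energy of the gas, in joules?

-7310 J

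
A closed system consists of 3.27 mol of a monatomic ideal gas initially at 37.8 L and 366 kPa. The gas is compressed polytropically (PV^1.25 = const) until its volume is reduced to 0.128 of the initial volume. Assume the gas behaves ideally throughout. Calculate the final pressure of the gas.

4780 kPa

T₁ = P₁V₁/(nR) = 366×37.8/(3.27×8.314) = 509 K.
Polytropic n=1.25: T₂ = T₁(V₁/V₂)^(n−1) = 509×(7.81)^0.25 = 851 K; P₂ = P₁(V₁/V₂)^n = 4780 kPa.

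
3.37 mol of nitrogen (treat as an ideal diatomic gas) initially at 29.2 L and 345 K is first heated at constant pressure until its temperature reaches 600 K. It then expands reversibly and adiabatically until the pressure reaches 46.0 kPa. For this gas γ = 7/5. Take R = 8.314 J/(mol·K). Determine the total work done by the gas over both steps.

P₁ = nRT₁/V₁ = 3.37×8.314×345/29.2 = 331 kPa.
Step 1 — Isobaric: P stays 331 kPa; V/T = const ⇒ T₂ = 600 K, V₂ = 50.8 L.
W = PΔV = 331×(50.8−29.2) kPa·L = 7140 J.
ΔU = nCvΔT = 3.37×20.8×(600−345) = 17900 J.
Q = ΔU + W = nCpΔT = 25000 J.
State after step 1: P = 331 kPa, V = 50.8 L, T = 600 K.
Step 2 — Adiabatic: T₂/T₁ = (P₂/P₁)^((γ−1)/γ) ⇒ T₂ = 600×(0.139)^0.286 = 341 K; V₂ = 208 L.
ΔU = nCvΔT = 3.37×20.8×(341−600) = -18100 J.
Q = 0 for an adiabatic process, so W = −ΔU = 18100 J.
Net over both steps: W = 25300 J, Q = 25000 J, ΔU = -252 J.

25300 J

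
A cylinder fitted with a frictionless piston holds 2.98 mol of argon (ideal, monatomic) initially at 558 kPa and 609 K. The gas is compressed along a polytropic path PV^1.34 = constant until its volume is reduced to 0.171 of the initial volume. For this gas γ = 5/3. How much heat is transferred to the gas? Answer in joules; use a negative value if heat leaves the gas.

-17900 J

V₁ = nRT₁/P₁ = 2.98×8.314×609/558 = 27.0 L.
Polytropic n=1.34: T₂ = T₁(V₁/V₂)^(n−1) = 609×(5.85)^0.34 = 1110 K; P₂ = P₁(V₁/V₂)^n = 5950 kPa.
W = (P₁V₁−P₂V₂)/(n−1) = (558×27.0−5950×4.62)/0.34 = -36500 J.
ΔU = nCvΔT = 2.98×12.5×(1110−609) = 18600 J.
Q = ΔU + W = -17900 J.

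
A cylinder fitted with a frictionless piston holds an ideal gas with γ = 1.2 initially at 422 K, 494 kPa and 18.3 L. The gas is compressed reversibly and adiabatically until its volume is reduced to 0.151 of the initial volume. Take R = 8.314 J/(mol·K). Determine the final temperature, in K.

616 K

Adiabatic: TV^(γ−1) = const ⇒ T₂ = 422×(6.62)^0.200 = 616 K; PV^γ = const ⇒ P₂ = 4770 kPa.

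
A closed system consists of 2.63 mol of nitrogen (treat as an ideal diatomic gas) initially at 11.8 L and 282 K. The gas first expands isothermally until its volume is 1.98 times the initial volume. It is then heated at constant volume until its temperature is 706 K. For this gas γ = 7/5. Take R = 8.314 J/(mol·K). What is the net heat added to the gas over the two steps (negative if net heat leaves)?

P₁ = nRT₁/V₁ = 2.63×8.314×282/11.8 = 523 kPa.
Step 1 — Isothermal: T stays 282 K; PV = const ⇒ V₂ = 23.4 L, P₂ = 264 kPa.
ΔU = 0 (ideal gas, T constant).
W = nRT ln(V₂/V₁) = 2.63×8.314×282×ln(1.98) = 4210 J.
Q = ΔU + W = 4210 J.
State after step 1: P = 264 kPa, V = 23.4 L, T = 282 K.
Step 2 — Isochoric: V stays 23.4 L; P/T = const ⇒ T₂ = 706 K, P₂ = 661 kPa.
W = 0 (no volume change).
ΔU = nCvΔT = 2.63×20.8×(706−282) = 23200 J.
Q = ΔU = 23200 J.
Net over both steps: W = 4210 J, Q = 27400 J, ΔU = 23200 J.

27400 J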